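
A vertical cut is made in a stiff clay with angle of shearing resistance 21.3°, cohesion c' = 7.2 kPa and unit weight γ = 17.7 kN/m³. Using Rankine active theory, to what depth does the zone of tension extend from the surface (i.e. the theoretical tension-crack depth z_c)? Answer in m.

1.19 m

K_a = tan²(45° − 21.3°/2) = 0.4671; √K_a = 0.6834.
The active pressure is zero where K_a γ z = 2c√K_a, so z_c = 2c/(γ√K_a) = 2×7.2/(17.7×0.6834) = 1.190 m.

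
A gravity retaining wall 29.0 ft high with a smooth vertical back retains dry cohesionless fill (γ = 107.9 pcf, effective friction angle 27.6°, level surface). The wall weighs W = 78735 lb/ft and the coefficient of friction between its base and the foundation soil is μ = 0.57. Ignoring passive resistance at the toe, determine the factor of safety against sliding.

2.70

K_a = tan²(45° − 27.6°/2) = 0.3668.
P_a = ½K_aγH² = 0.5×0.3668×107.9×29.0² = 16640 lb/ft, acting at H/3 = 9.667 ft above the base.
FS_sliding = μW / P_a = 0.57×78735 / 16640 = 2.697.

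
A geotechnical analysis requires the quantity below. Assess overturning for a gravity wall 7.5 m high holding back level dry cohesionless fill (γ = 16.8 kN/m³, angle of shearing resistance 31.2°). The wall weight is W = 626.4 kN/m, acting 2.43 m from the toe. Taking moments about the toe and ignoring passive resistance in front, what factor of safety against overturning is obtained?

4.06

K_a = tan²(45° − 31.2°/2) = 0.3175.
P_a = ½K_aγH² = 0.5×0.3175×16.8×7.5² = 150.0 kN/m, acting at H/3 = 2.500 m above the base.
Overturning moment M_o = P_a × H/3 = 150.0 × 2.500 = 375.0.
Resisting moment M_r = W × 2.43 = 626.4 × 2.43 = 1522.
FS_overturning = M_r/M_o = 1522/375.0 = 4.059.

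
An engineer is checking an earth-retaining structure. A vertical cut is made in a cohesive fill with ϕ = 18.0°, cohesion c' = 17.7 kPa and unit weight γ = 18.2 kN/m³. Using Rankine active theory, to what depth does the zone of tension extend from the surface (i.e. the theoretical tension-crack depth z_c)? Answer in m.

2.68 m

K_a = tan²(45° − 18.0°/2) = 0.5279; √K_a = 0.7265.
The active pressure is zero where K_a γ z = 2c√K_a, so z_c = 2c/(γ√K_a) = 2×17.7/(18.2×0.7265) = 2.677 m.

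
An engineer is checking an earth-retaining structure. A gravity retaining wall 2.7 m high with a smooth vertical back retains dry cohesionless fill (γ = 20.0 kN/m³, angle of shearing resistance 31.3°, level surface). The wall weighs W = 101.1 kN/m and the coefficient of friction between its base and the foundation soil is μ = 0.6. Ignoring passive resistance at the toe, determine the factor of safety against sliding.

2.63

K_a = tan²(45° − 31.3°/2) = 0.3162.
P_a = ½K_aγH² = 0.5×0.3162×20.0×2.7² = 23.05 kN/m, acting at H/3 = 0.9000 m above the base.
FS_sliding = μW / P_a = 0.6×101.1 / 23.05 = 2.632.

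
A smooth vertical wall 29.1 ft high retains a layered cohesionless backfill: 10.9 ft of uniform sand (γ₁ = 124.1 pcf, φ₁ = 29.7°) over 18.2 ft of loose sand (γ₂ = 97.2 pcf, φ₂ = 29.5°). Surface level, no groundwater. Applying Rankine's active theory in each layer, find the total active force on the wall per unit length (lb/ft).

K_a1 = tan²(45°−29.7°/2) = 0.3374; K_a2 = tan²(45°−29.5°/2) = 0.3401.
Layer 1: σ at base = K_a1 γ₁ h₁ = 456.4 psf; P₁ = ½×456.4×10.9 = 2487.
Layer 2: σ_v at top = γ₁h₁ = 1353; σ_h top = K_a2×1353 = 460.1; σ_h base = K_a2×(1353+97.2×18.2) = 1062.
P₂ = ½(460.1+1062)×18.2 = 13850. Total P_a = 2487+13850 = 16340 lb/ft.

16300 lb/ft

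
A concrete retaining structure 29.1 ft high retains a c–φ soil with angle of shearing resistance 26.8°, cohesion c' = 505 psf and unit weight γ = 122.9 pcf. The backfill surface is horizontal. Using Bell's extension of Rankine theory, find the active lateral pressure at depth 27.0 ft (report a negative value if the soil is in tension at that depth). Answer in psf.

635 psf

K_a = (1 − sin φ)/(1 + sin φ) = 0.3785.
σ_a = K_a γ z − 2c√K_a = 0.3785×122.9×27.0 − 2×505×0.6152 = 634.5 psf.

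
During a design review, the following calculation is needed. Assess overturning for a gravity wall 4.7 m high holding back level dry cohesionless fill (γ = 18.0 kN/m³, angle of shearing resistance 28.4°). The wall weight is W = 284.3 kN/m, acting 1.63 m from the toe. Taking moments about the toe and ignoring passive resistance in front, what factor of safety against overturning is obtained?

4.19

K_a = tan²(45° − 28.4°/2) = 0.3554.
P_a = ½K_aγH² = 0.5×0.3554×18.0×4.7² = 70.65 kN/m, acting at H/3 = 1.567 m above the base.
Overturning moment M_o = P_a × H/3 = 70.65 × 1.567 = 110.7.
Resisting moment M_r = W × 1.63 = 284.3 × 1.63 = 463.4.
FS_overturning = M_r/M_o = 463.4/110.7 = 4.187.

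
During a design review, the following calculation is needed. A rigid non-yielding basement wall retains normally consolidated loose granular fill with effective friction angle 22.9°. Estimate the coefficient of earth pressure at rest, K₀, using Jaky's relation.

0.611

K₀ = 1 − sin φ' = 1 − sin 22.9° = 0.6109.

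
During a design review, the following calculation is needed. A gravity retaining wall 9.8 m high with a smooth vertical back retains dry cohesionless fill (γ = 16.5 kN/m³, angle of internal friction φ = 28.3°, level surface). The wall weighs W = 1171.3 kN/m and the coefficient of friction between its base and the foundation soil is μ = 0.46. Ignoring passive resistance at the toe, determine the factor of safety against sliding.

1.91

K_a = tan²(45° − 28.3°/2) = 0.3568.
P_a = ½K_aγH² = 0.5×0.3568×16.5×9.8² = 282.7 kN/m, acting at H/3 = 3.267 m above the base.
FS_sliding = μW / P_a = 0.46×1171.3 / 282.7 = 1.906.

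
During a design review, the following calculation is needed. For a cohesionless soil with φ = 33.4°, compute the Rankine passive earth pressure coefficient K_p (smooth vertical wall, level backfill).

3.45

K_p = (1 + sin φ)/(1 − sin φ) = tan²(45° + 33.4°/2) = 3.449.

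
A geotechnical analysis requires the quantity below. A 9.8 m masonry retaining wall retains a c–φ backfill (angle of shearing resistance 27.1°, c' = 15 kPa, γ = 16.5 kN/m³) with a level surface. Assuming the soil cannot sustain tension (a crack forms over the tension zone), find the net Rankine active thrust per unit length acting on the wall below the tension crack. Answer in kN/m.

144 kN/m

K_a = 0.3741; √K_a = 0.6116.
Tension-crack depth z_c = 2c/(γ√K_a) = 2×15/(16.5×0.6116) = 2.973 m.
σ_a at base = K_a γ H − 2c√K_a = 0.3741×16.5×9.8 − 2×15×0.6116 = 42.14 kPa.
P_a = ½ × 42.14 × (H − z_c) = 0.5×42.14×6.827 = 143.8 kN/m.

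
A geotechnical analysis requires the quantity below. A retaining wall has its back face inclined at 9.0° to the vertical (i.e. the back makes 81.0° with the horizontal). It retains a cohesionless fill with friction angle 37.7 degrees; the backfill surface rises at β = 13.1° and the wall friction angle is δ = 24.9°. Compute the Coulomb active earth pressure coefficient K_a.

K_a = sin²(α+φ) / [sin²α · sin(α−δ) · (1 + √{sin(φ+δ)sin(φ−β) / (sin(α−δ)sin(α+β))})²].
With α = 81.0°, φ = 37.7°, δ = 24.9°, β = 13.1°: K_a = 0.3415.

0.341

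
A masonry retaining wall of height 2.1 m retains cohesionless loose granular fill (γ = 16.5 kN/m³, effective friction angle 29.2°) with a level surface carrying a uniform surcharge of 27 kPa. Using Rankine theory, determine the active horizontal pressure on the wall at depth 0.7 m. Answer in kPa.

13.3 kPa

K_a = (1 − sin φ)/(1 + sin φ) = 0.3442.
σ_v = γz + q = 16.5 × 0.7 + 27 = 38.55 kPa.
σ_h = K_a σ_v = 0.3442 × 38.55 = 13.27 kPa.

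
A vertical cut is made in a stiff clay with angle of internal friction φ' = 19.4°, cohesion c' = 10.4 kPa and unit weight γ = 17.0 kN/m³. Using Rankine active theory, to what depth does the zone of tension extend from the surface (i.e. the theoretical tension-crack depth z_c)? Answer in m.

K_a = tan²(45° − 19.4°/2) = 0.5013; √K_a = 0.7080.
The active pressure is zero where K_a γ z = 2c√K_a, so z_c = 2c/(γ√K_a) = 2×10.4/(17.0×0.7080) = 1.728 m.

1.73 m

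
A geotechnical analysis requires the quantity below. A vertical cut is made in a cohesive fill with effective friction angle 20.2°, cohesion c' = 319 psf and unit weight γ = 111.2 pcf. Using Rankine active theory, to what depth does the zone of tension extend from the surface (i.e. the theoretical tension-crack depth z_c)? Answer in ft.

K_a = tan²(45° − 20.2°/2) = 0.4867; √K_a = 0.6976.
The active pressure is zero where K_a γ z = 2c√K_a, so z_c = 2c/(γ√K_a) = 2×319/(111.2×0.6976) = 8.224 ft.

8.22 ft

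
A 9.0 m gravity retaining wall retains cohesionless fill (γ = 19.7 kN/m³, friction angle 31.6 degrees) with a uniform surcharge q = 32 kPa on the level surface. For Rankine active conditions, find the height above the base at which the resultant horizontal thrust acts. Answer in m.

K_a = 0.3123.
Triangular part P₁ = ½K_aγH² = 249.2 at H/3 = 3.000 m; rectangular part P₂ = K_a q H = 89.96 at H/2 = 4.500 m.
ȳ = (P₁·3.000 + P₂·4.500)/(P₁+P₂) = 3.398 m.

3.40 m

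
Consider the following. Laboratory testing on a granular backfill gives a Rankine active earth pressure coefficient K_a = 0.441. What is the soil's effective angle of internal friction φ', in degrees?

K_a = tan²(45° − φ/2) ⇒ 45° − φ/2 = arctan(√0.441) = 33.59°.
φ = 2(45° − 33.59°) = 22.83°.

22.8°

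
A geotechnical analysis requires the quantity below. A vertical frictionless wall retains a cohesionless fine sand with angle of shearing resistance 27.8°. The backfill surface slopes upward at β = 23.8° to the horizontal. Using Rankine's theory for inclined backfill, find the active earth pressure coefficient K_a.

0.543

K_a = cos β · (cos β − √(cos²β − cos²φ)) / (cos β + √(cos²β − cos²φ)).
cos β = 0.9150, cos φ = 0.8846, √(cos²β − cos²φ) = 0.2338.
K_a = 0.9150 × (0.9150 − 0.2338)/(0.9150 + 0.2338) = 0.5425.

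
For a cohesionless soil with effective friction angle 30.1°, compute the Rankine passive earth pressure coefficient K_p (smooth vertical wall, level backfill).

3.01

K_p = (1 + sin φ)/(1 − sin φ) = tan²(45° + 30.1°/2) = 3.012.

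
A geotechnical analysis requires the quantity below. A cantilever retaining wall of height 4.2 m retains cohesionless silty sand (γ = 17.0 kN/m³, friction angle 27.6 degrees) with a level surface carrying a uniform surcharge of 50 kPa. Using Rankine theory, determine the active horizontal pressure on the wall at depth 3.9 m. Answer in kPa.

K_a = (1 − sin φ)/(1 + sin φ) = 0.3668.
σ_v = γz + q = 17.0 × 3.9 + 50 = 116.3 kPa.
σ_h = K_a σ_v = 0.3668 × 116.3 = 42.66 kPa.

42.7 kPa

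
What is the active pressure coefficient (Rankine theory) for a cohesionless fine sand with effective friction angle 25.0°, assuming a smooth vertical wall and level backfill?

K_a = tan²(45° − φ/2) = tan²(32.50°) = 0.4059.

0.406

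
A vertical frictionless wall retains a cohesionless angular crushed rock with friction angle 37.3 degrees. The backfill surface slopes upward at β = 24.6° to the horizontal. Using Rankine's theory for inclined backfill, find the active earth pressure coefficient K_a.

K_a = cos β · (cos β − √(cos²β − cos²φ)) / (cos β + √(cos²β − cos²φ)).
cos β = 0.9092, cos φ = 0.7955, √(cos²β − cos²φ) = 0.4404.
K_a = 0.9092 × (0.9092 − 0.4404)/(0.9092 + 0.4404) = 0.3159.

0.316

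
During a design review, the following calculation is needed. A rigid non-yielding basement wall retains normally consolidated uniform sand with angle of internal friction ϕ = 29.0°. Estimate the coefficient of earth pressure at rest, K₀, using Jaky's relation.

K₀ = 1 − sin φ' = 1 − sin 29.0° = 0.5152.

0.515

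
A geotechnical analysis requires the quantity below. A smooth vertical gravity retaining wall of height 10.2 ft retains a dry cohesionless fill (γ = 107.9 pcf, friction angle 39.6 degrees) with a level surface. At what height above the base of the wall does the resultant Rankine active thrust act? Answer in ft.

3.40 ft

K_a = 0.2214.
The pressure distribution is triangular, so the resultant acts at H/3 above the base = 10.2/3 = 3.400 ft.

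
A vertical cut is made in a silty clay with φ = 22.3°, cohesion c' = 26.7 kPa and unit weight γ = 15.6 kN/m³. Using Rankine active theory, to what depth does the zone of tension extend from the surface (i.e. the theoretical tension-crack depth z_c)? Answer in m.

5.10 m

K_a = tan²(45° − 22.3°/2) = 0.4498; √K_a = 0.6707.
The active pressure is zero where K_a γ z = 2c√K_a, so z_c = 2c/(γ√K_a) = 2×26.7/(15.6×0.6707) = 5.104 m.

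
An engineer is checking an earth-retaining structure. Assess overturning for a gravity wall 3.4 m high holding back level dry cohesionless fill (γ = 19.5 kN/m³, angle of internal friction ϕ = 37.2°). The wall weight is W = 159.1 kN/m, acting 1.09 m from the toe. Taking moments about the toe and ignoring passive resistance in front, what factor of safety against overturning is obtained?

5.51

K_a = tan²(45° − 37.2°/2) = 0.2464.
P_a = ½K_aγH² = 0.5×0.2464×19.5×3.4² = 27.77 kN/m, acting at H/3 = 1.133 m above the base.
Overturning moment M_o = P_a × H/3 = 27.77 × 1.133 = 31.48.
Resisting moment M_r = W × 1.09 = 159.1 × 1.09 = 173.4.
FS_overturning = M_r/M_o = 173.4/31.48 = 5.509.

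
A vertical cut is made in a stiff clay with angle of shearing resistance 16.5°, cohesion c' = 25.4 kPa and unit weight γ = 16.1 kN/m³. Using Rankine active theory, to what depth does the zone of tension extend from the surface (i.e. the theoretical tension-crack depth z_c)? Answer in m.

4.23 m

K_a = tan²(45° − 16.5°/2) = 0.5576; √K_a = 0.7467.
The active pressure is zero where K_a γ z = 2c√K_a, so z_c = 2c/(γ√K_a) = 2×25.4/(16.1×0.7467) = 4.225 m.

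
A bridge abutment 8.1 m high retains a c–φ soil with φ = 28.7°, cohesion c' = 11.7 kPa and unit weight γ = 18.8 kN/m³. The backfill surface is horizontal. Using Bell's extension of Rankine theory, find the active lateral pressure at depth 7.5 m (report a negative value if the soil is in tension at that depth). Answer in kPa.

35.6 kPa

K_a = (1 − sin φ)/(1 + sin φ) = 0.3511.
σ_a = K_a γ z − 2c√K_a = 0.3511×18.8×7.5 − 2×11.7×0.5926 = 35.65 kPa.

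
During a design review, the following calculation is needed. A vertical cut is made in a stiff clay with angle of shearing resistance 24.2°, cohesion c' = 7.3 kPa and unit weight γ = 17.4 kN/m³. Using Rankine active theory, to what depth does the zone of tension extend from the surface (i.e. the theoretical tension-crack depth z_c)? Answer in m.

K_a = tan²(45° − 24.2°/2) = 0.4185; √K_a = 0.6469.
The active pressure is zero where K_a γ z = 2c√K_a, so z_c = 2c/(γ√K_a) = 2×7.3/(17.4×0.6469) = 1.297 m.

1.30 m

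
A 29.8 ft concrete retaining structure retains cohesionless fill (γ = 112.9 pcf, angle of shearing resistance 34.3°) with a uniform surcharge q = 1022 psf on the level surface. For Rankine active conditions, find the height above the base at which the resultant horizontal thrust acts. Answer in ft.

11.8 ft

K_a = 0.2792.
Triangular part P₁ = ½K_aγH² = 13990 at H/3 = 9.933 ft; rectangular part P₂ = K_a q H = 8502 at H/2 = 14.90 ft.
ȳ = (P₁·9.933 + P₂·14.90)/(P₁+P₂) = 11.81 ft.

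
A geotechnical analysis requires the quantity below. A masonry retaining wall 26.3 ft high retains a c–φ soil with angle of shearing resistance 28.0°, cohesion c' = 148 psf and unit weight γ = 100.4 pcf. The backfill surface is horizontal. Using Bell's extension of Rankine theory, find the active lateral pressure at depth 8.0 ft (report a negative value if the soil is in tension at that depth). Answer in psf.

112 psf

K_a = (1 − sin φ)/(1 + sin φ) = 0.3610.
σ_a = K_a γ z − 2c√K_a = 0.3610×100.4×8.0 − 2×148×0.6009 = 112.1 psf.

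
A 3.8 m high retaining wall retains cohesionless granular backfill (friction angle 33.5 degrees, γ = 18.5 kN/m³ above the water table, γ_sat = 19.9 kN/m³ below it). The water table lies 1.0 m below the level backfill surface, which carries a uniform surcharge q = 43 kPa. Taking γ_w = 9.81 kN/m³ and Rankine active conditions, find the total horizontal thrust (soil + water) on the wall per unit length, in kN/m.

115 kN/m

K_a = tan²(45° − φ/2) = 0.2887.
γ' = 19.9 − 9.81 = 10.09 kN/m³. h₂ = H − d_w = 2.8 m.
σ'_h: at surface K_a·q = 12.41; at WT K_a(q+γd_w) = 17.76; at base K_a(q+γd_w+γ'h₂) = 25.91 kPa.
P₁ = ½(12.41+17.76)×1.0 = 15.09; P₂ = ½(17.76+25.91)×2.8 = 61.14; P_w = ½γ_w h₂² = 38.46.
Total = 15.09+61.14+38.46 = 114.7 kN/m.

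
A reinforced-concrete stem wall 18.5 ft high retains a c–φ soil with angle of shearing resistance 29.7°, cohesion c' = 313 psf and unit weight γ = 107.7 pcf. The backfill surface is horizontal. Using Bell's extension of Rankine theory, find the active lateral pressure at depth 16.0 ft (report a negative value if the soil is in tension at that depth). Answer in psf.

K_a = (1 − sin φ)/(1 + sin φ) = 0.3374.
σ_a = K_a γ z − 2c√K_a = 0.3374×107.7×16.0 − 2×313×0.5808 = 217.8 psf.

218 psf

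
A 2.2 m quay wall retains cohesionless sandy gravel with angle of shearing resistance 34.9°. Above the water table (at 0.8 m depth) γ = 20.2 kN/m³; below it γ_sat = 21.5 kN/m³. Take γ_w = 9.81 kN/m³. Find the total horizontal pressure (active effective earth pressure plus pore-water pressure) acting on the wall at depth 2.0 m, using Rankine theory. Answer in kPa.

K_a = (1 − sin φ)/(1 + sin φ) = 0.2721.
γ' = 21.5 − 9.81 = 11.69 kN/m³.
Effective vertical stress at 2.0 m: σ'_v = 20.2×0.8 + 11.69×1.20 = 30.19 kPa.
σ'_h = K_a σ'_v = 0.2721 × 30.19 = 8.216 kPa; u = γ_w × 1.20 = 11.77 kPa.
Total σ_h = 8.216 + 11.77 = 19.99 kPa.

20.0 kPa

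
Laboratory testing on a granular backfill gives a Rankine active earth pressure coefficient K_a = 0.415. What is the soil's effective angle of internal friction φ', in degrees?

K_a = tan²(45° − φ/2) ⇒ 45° − φ/2 = arctan(√0.415) = 32.79°.
φ = 2(45° − 32.79°) = 24.42°.

24.4°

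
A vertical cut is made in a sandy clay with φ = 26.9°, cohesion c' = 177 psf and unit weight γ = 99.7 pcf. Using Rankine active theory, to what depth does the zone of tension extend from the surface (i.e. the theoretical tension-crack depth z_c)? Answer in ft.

5.78 ft

K_a = tan²(45° − 26.9°/2) = 0.3770; √K_a = 0.6140.
The active pressure is zero where K_a γ z = 2c√K_a, so z_c = 2c/(γ√K_a) = 2×177/(99.7×0.6140) = 5.783 ft.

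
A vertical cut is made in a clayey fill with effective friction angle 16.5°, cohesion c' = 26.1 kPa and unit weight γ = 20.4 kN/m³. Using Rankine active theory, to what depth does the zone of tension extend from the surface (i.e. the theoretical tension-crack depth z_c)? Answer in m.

3.43 m

K_a = tan²(45° − 16.5°/2) = 0.5576; √K_a = 0.7467.
The active pressure is zero where K_a γ z = 2c√K_a, so z_c = 2c/(γ√K_a) = 2×26.1/(20.4×0.7467) = 3.427 m.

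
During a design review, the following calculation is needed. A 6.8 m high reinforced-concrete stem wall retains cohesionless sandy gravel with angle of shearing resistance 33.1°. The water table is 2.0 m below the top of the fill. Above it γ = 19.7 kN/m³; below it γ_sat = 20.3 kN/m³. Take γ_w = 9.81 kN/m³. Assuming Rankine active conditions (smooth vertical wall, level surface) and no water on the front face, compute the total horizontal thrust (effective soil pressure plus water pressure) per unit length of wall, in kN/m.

216 kN/m

K_a = tan²(45° − φ/2) = 0.2936.
γ' = 20.3 − 9.81 = 10.49 kN/m³. Depth below WT = 4.8 m.
σ'_h at WT = K_a γ d_w = 11.57 kPa; at base = 11.57 + K_a γ' × 4.8 = 26.35 kPa.
P₁ (0–2.0 m) = ½×11.57×2.0 = 11.57. P₂ (2.0–6.8 m) = ½(11.57+26.35)×4.8 = 91.00.
P_w = ½ γ_w h₂² = 0.5×9.81×4.8² = 113.0. Total = 11.57+91.00+113.0 = 215.6 kN/m.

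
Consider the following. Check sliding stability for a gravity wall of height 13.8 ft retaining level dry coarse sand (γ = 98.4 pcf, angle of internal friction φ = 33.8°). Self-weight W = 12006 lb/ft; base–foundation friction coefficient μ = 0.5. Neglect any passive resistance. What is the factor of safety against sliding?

K_a = tan²(45° − 33.8°/2) = 0.2851.
P_a = ½K_aγH² = 0.5×0.2851×98.4×13.8² = 2671 lb/ft, acting at H/3 = 4.600 ft above the base.
FS_sliding = μW / P_a = 0.5×12006 / 2671 = 2.247.

2.25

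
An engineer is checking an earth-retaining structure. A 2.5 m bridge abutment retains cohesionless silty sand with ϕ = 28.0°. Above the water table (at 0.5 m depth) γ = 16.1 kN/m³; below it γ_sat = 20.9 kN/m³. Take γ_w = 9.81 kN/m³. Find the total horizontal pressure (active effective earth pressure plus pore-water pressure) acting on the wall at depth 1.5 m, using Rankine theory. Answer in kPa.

K_a = (1 − sin φ)/(1 + sin φ) = 0.3610.
γ' = 20.9 − 9.81 = 11.09 kN/m³.
Effective vertical stress at 1.5 m: σ'_v = 16.1×0.5 + 11.09×1.00 = 19.14 kPa.
σ'_h = K_a σ'_v = 0.3610 × 19.14 = 6.910 kPa; u = γ_w × 1.00 = 9.810 kPa.
Total σ_h = 6.910 + 9.810 = 16.72 kPa.

16.7 kPa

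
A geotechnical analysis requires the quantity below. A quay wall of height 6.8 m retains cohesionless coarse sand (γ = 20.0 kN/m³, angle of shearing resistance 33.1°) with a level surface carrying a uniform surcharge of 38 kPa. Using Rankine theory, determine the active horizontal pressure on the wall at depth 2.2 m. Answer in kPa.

24.1 kPa

K_a = (1 − sin φ)/(1 + sin φ) = 0.2936.
σ_v = γz + q = 20.0 × 2.2 + 38 = 82.00 kPa.
σ_h = K_a σ_v = 0.2936 × 82.00 = 24.07 kPa.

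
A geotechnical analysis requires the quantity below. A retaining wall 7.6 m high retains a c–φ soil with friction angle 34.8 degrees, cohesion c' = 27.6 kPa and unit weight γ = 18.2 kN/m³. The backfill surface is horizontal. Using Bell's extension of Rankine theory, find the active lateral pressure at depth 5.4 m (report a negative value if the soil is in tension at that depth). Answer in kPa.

-2.00 kPa

K_a = (1 − sin φ)/(1 + sin φ) = 0.2733.
σ_a = K_a γ z − 2c√K_a = 0.2733×18.2×5.4 − 2×27.6×0.5228 = -1.997 kPa.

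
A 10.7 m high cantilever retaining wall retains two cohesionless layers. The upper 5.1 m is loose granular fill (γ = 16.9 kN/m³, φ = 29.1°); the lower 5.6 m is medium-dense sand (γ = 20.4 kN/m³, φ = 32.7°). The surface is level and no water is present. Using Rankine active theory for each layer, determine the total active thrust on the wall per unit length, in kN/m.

316 kN/m

K_a1 = tan²(45°−29.1°/2) = 0.3456; K_a2 = tan²(45°−32.7°/2) = 0.2985.
Layer 1: σ at base = K_a1 γ₁ h₁ = 29.79 kPa; P₁ = ½×29.79×5.1 = 75.96.
Layer 2: σ_v at top = γ₁h₁ = 86.19; σ_h top = K_a2×86.19 = 25.73; σ_h base = K_a2×(86.19+20.4×5.6) = 59.83.
P₂ = ½(25.73+59.83)×5.6 = 239.6. Total P_a = 75.96+239.6 = 315.5 kN/m.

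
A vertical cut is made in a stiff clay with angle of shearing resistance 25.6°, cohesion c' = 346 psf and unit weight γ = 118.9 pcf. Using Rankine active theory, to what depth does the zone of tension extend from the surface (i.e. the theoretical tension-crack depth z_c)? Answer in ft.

K_a = tan²(45° − 25.6°/2) = 0.3966; √K_a = 0.6297.
The active pressure is zero where K_a γ z = 2c√K_a, so z_c = 2c/(γ√K_a) = 2×346/(118.9×0.6297) = 9.242 ft.

9.24 ft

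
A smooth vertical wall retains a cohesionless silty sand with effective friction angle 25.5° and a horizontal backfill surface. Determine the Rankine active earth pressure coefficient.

0.398

K_a = (1 − sin φ)/(1 + sin φ) = (1 − sin 25.5°)/(1 + sin 25.5°) = 0.3981.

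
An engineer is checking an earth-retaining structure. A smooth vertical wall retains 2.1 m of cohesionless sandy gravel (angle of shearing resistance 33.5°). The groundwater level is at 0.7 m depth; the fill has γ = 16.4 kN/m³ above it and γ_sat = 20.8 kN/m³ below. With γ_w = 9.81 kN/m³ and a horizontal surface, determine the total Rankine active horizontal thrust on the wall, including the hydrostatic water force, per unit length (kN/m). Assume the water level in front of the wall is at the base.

18.5 kN/m

K_a = tan²(45° − φ/2) = 0.2887.
γ' = 20.8 − 9.81 = 10.99 kN/m³. Depth below WT = 1.4 m.
σ'_h at WT = K_a γ d_w = 3.314 kPa; at base = 3.314 + K_a γ' × 1.4 = 7.757 kPa.
P₁ (0–0.7 m) = ½×3.314×0.7 = 1.160. P₂ (0.7–2.1 m) = ½(3.314+7.757)×1.4 = 7.750.
P_w = ½ γ_w h₂² = 0.5×9.81×1.4² = 9.614. Total = 1.160+7.750+9.614 = 18.52 kN/m.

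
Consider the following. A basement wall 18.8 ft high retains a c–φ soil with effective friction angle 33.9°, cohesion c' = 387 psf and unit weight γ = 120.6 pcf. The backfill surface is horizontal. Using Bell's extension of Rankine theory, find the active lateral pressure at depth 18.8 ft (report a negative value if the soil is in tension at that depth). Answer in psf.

K_a = (1 − sin φ)/(1 + sin φ) = 0.2839.
σ_a = K_a γ z − 2c√K_a = 0.2839×120.6×18.8 − 2×387×0.5328 = 231.3 psf.

231 psf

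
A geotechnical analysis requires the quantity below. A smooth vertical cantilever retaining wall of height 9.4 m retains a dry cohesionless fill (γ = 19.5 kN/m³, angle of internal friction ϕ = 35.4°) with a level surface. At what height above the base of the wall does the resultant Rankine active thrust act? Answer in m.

3.13 m

K_a = 0.2664.
The pressure distribution is triangular, so the resultant acts at H/3 above the base = 9.4/3 = 3.133 m.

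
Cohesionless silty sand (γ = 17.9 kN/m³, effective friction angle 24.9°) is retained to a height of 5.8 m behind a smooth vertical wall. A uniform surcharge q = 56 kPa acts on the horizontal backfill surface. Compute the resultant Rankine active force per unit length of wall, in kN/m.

255 kN/m

K_a = tan²(45° − φ/2) = 0.4074.
Soil triangle: ½ K_a γ H² = 0.5×0.4074×17.9×5.8² = 122.7 kN/m.
Surcharge rectangle: K_a q H = 0.4074×56×5.8 = 132.3 kN/m.
Total = 122.7 + 132.3 = 255.0 kN/m.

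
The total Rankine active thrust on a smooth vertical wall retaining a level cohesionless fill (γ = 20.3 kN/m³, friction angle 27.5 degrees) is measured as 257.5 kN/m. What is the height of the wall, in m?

K_a = 0.3682. P_a = ½ K_a γ H² ⇒ H = √(2P_a/(K_a γ)).
H = √(2×257.5/(0.3682×20.3)) = 8.300 m.

8.30 m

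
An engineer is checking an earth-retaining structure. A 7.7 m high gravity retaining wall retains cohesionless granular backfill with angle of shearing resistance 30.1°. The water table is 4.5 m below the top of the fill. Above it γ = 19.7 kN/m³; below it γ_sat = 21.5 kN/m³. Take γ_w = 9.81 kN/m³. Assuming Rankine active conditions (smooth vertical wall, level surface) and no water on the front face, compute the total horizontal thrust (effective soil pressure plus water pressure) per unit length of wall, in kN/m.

230 kN/m

K_a = tan²(45° − φ/2) = 0.3320.
γ' = 21.5 − 9.81 = 11.69 kN/m³. Depth below WT = 3.2 m.
σ'_h at WT = K_a γ d_w = 29.43 kPa; at base = 29.43 + K_a γ' × 3.2 = 41.85 kPa.
P₁ (0–4.5 m) = ½×29.43×4.5 = 66.22. P₂ (4.5–7.7 m) = ½(29.43+41.85)×3.2 = 114.1.
P_w = ½ γ_w h₂² = 0.5×9.81×3.2² = 50.23. Total = 66.22+114.1+50.23 = 230.5 kN/m.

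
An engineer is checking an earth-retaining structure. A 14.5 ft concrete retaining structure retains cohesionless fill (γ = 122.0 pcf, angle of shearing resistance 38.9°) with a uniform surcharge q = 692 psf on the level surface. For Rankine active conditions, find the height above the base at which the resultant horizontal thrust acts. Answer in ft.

5.89 ft

K_a = 0.2285.
Triangular part P₁ = ½K_aγH² = 2931 at H/3 = 4.833 ft; rectangular part P₂ = K_a q H = 2293 at H/2 = 7.250 ft.
ȳ = (P₁·4.833 + P₂·7.250)/(P₁+P₂) = 5.894 ft.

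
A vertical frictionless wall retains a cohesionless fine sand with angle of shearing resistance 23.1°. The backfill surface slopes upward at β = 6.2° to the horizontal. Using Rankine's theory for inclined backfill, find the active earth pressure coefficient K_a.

K_a = cos β · (cos β − √(cos²β − cos²φ)) / (cos β + √(cos²β − cos²φ)).
cos β = 0.9942, cos φ = 0.9198, √(cos²β − cos²φ) = 0.3772.
K_a = 0.9942 × (0.9942 − 0.3772)/(0.9942 + 0.3772) = 0.4473.

0.447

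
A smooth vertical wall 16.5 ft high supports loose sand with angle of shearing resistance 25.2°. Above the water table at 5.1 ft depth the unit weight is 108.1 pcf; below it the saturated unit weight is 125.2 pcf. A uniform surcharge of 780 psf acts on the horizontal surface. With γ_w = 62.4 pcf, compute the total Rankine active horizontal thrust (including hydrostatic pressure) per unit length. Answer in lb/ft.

K_a = tan²(45° − φ/2) = 0.4027.
γ' = 125.2 − 62.4 = 62.80 pcf. h₂ = H − d_w = 11.4 ft.
σ'_h: at surface K_a·q = 314.1; at WT K_a(q+γd_w) = 536.2; at base K_a(q+γd_w+γ'h₂) = 824.5 psf.
P₁ = ½(314.1+536.2)×5.1 = 2168; P₂ = ½(536.2+824.5)×11.4 = 7756; P_w = ½γ_w h₂² = 4055.
Total = 2168+7756+4055 = 13980 lb/ft.

14000 lb/ft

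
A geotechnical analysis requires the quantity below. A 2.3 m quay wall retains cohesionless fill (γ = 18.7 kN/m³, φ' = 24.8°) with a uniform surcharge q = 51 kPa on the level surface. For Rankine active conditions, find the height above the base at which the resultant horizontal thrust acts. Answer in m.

K_a = 0.4090.
Triangular part P₁ = ½K_aγH² = 20.23 at H/3 = 0.7667 m; rectangular part P₂ = K_a q H = 47.98 at H/2 = 1.150 m.
ȳ = (P₁·0.7667 + P₂·1.150)/(P₁+P₂) = 1.036 m.

1.04 m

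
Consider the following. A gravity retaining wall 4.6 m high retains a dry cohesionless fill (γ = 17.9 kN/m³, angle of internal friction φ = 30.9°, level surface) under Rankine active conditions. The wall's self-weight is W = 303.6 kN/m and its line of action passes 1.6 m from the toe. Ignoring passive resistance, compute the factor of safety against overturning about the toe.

5.20

K_a = tan²(45° − 30.9°/2) = 0.3214.
P_a = ½K_aγH² = 0.5×0.3214×17.9×4.6² = 60.87 kN/m, acting at H/3 = 1.533 m above the base.
Overturning moment M_o = P_a × H/3 = 60.87 × 1.533 = 93.33.
Resisting moment M_r = W × 1.6 = 303.6 × 1.6 = 485.8.
FS_overturning = M_r/M_o = 485.8/93.33 = 5.205.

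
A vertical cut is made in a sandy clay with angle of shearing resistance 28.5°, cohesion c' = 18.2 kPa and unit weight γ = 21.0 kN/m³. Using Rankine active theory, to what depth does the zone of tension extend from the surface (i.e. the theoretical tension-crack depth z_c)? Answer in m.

2.91 m

K_a = tan²(45° − 28.5°/2) = 0.3540; √K_a = 0.5949.
The active pressure is zero where K_a γ z = 2c√K_a, so z_c = 2c/(γ√K_a) = 2×18.2/(21.0×0.5949) = 2.913 m.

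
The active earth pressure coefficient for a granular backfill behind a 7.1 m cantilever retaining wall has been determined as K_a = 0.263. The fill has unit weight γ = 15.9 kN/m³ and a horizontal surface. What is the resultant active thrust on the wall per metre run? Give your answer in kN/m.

P = ½ K_a γ H² = 0.5 × 0.263 × 15.9 × 7.1² = 105.4 kN/m.

105 kN/m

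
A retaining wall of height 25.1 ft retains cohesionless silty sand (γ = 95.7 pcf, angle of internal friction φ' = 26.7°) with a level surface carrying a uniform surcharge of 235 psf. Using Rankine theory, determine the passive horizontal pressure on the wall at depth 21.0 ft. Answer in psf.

K_p = (1 + sin φ)/(1 − sin φ) = 2.632.
σ_v = γz + q = 95.7 × 21.0 + 235 = 2245 psf.
σ_h = K_p σ_v = 2.632 × 2245 = 5908 psf.

5910 psf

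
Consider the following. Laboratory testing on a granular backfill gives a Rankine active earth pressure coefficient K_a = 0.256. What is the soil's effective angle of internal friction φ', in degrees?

K_a = tan²(45° − φ/2) ⇒ 45° − φ/2 = arctan(√0.256) = 26.84°.
φ = 2(45° − 26.84°) = 36.32°.

36.3°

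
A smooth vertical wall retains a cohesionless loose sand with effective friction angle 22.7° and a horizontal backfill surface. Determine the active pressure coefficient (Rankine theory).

0.443

K_a = (1 − sin φ)/(1 + sin φ) = (1 − sin 22.7°)/(1 + sin 22.7°) = 0.4431.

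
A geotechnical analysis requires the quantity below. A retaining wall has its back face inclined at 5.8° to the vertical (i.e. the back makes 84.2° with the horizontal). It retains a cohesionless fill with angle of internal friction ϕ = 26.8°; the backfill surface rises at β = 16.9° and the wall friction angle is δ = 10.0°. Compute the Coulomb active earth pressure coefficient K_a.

K_a = sin²(α+φ) / [sin²α · sin(α−δ) · (1 + √{sin(φ+δ)sin(φ−β) / (sin(α−δ)sin(α+β))})²].
With α = 84.2°, φ = 26.8°, δ = 10.0°, β = 16.9°: K_a = 0.5171.

0.517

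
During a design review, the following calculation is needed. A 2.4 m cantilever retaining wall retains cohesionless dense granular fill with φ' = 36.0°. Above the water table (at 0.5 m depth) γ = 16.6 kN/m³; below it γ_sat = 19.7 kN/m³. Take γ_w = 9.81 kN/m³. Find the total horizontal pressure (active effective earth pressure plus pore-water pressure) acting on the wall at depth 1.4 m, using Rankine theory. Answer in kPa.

K_a = (1 − sin φ)/(1 + sin φ) = 0.2596.
γ' = 19.7 − 9.81 = 9.890 kN/m³.
Effective vertical stress at 1.4 m: σ'_v = 16.6×0.5 + 9.890×0.900 = 17.20 kPa.
σ'_h = K_a σ'_v = 0.2596 × 17.20 = 4.466 kPa; u = γ_w × 0.900 = 8.829 kPa.
Total σ_h = 4.466 + 8.829 = 13.29 kPa.

13.3 kPa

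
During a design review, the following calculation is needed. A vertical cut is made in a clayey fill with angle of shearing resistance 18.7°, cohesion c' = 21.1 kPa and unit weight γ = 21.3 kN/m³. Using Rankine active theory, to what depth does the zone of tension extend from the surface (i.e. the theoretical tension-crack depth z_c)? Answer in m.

K_a = tan²(45° − 18.7°/2) = 0.5144; √K_a = 0.7173.
The active pressure is zero where K_a γ z = 2c√K_a, so z_c = 2c/(γ√K_a) = 2×21.1/(21.3×0.7173) = 2.762 m.

2.76 m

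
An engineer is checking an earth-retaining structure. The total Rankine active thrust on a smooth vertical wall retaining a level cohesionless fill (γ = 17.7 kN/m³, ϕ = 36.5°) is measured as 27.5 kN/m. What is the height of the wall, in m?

3.50 m

K_a = 0.2541. P_a = ½ K_a γ H² ⇒ H = √(2P_a/(K_a γ)).
H = √(2×27.5/(0.2541×17.7)) = 3.497 m.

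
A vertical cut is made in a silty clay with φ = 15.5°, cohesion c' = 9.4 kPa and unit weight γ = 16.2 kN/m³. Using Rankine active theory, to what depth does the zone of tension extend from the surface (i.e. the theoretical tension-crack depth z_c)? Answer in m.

1.53 m

K_a = tan²(45° − 15.5°/2) = 0.5782; √K_a = 0.7604.
The active pressure is zero where K_a γ z = 2c√K_a, so z_c = 2c/(γ√K_a) = 2×9.4/(16.2×0.7604) = 1.526 m.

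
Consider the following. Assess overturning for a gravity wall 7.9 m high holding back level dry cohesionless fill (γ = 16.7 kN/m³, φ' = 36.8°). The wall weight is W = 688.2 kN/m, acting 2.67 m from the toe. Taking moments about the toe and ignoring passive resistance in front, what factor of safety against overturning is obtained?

K_a = tan²(45° − 36.8°/2) = 0.2508.
P_a = ½K_aγH² = 0.5×0.2508×16.7×7.9² = 130.7 kN/m, acting at H/3 = 2.633 m above the base.
Overturning moment M_o = P_a × H/3 = 130.7 × 2.633 = 344.1.
Resisting moment M_r = W × 2.67 = 688.2 × 2.67 = 1837.
FS_overturning = M_r/M_o = 1837/344.1 = 5.340.

5.34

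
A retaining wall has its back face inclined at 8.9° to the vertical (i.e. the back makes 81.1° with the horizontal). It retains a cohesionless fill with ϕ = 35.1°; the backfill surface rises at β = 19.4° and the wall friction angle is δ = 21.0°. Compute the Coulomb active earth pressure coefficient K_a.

0.415

K_a = sin²(α+φ) / [sin²α · sin(α−δ) · (1 + √{sin(φ+δ)sin(φ−β) / (sin(α−δ)sin(α+β))})²].
With α = 81.1°, φ = 35.1°, δ = 21.0°, β = 19.4°: K_a = 0.4155.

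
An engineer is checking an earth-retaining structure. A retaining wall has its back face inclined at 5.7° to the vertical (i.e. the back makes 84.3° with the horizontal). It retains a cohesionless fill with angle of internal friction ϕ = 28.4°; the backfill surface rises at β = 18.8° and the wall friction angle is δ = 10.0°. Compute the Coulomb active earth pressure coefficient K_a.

K_a = sin²(α+φ) / [sin²α · sin(α−δ) · (1 + √{sin(φ+δ)sin(φ−β) / (sin(α−δ)sin(α+β))})²].
With α = 84.3°, φ = 28.4°, δ = 10.0°, β = 18.8°: K_a = 0.5030.

0.503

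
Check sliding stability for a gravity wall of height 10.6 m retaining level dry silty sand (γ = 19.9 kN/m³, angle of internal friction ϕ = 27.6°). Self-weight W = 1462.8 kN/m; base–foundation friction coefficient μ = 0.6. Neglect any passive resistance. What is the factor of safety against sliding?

2.14

K_a = tan²(45° − 27.6°/2) = 0.3668.
P_a = ½K_aγH² = 0.5×0.3668×19.9×10.6² = 410.1 kN/m, acting at H/3 = 3.533 m above the base.
FS_sliding = μW / P_a = 0.6×1462.8 / 410.1 = 2.140.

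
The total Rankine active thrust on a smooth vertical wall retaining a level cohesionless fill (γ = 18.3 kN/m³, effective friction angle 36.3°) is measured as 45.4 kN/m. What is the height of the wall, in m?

4.40 m

K_a = 0.2563. P_a = ½ K_a γ H² ⇒ H = √(2P_a/(K_a γ)).
H = √(2×45.4/(0.2563×18.3)) = 4.400 m.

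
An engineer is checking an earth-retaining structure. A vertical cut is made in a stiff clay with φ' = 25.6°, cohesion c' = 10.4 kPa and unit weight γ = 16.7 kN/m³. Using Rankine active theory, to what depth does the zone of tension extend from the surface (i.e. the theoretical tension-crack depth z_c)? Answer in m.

1.98 m

K_a = tan²(45° − 25.6°/2) = 0.3966; √K_a = 0.6297.
The active pressure is zero where K_a γ z = 2c√K_a, so z_c = 2c/(γ√K_a) = 2×10.4/(16.7×0.6297) = 1.978 m.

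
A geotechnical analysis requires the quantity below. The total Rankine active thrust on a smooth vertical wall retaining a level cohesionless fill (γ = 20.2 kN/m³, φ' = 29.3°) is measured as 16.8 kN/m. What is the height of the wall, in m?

K_a = 0.3428. P_a = ½ K_a γ H² ⇒ H = √(2P_a/(K_a γ)).
H = √(2×16.8/(0.3428×20.2)) = 2.203 m.

2.20 m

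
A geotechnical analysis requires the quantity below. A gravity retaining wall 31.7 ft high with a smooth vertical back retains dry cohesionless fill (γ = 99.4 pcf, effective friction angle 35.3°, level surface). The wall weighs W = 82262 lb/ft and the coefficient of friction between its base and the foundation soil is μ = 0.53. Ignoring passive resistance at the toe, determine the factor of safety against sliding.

3.26

K_a = tan²(45° − 35.3°/2) = 0.2675.
P_a = ½K_aγH² = 0.5×0.2675×99.4×31.7² = 13360 lb/ft, acting at H/3 = 10.57 ft above the base.
FS_sliding = μW / P_a = 0.53×82262 / 13360 = 3.263.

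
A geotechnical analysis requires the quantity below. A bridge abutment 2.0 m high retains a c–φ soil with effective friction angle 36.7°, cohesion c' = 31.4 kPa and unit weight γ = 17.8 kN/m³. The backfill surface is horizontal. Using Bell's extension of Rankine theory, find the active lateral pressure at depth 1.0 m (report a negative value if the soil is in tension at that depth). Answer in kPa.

K_a = (1 − sin φ)/(1 + sin φ) = 0.2519.
σ_a = K_a γ z − 2c√K_a = 0.2519×17.8×1.0 − 2×31.4×0.5019 = -27.03 kPa.

-27.0 kPa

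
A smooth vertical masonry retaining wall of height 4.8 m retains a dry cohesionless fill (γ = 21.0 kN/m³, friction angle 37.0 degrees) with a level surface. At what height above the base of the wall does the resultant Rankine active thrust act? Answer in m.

K_a = 0.2486.
The pressure distribution is triangular, so the resultant acts at H/3 above the base = 4.8/3 = 1.600 m.

1.60 m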